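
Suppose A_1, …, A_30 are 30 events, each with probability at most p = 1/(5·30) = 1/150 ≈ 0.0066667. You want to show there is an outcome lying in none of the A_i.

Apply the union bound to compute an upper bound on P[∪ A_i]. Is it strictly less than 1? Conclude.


Union bound: P[∪_{i=1}^{30} A_i] ≤ Σ_i P[A_i] ≤ 30·p = 30·(1/150) = 1/5.
Numerically: 1/5 ≈ 0.2000000.
Is 1/5 < 1? YES.
Since P[∪ A_i] ≤ 1/5 < 1, the complement has P[∩ A_i^c] ≥ 1 − 1/5 = 4/5 > 0, so some outcome avoids every A_i.

30·p = 1/5 ≈ 0.2000000; existence CERTIFIED by the union bound.


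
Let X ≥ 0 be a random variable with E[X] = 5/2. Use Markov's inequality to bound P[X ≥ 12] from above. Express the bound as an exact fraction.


μ = E[X] = 5/2, a = 12.
Markov: P[X ≥ 12] ≤ μ/a = (5/2)/12 = 5/24.
Numerically: ≈ 0.208.
(Since a = 12 > μ = 2.500, the bound 5/24 is < 1 and informative.)

P[X ≥ 12] ≤ 5/24 ≈ 0.208.


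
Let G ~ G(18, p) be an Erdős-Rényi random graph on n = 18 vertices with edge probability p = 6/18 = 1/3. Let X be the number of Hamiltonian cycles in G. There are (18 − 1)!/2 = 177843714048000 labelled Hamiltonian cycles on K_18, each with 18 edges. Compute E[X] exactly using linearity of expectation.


K_18 has (18 − 1)!/2 = 177843714048000 labelled Hamiltonian cycles.
For each such Hamiltonian cycle H, let X_H = 1 if all 18 edges of H are present in G. Then P[X_H = 1] = p^{18} = (1/3)^{18} = 1/387420489.
Summing the indicators: E[X] = Σ_H E[X_H] = 177843714048000 · p^{18} = 177843714048000 · 1/387420489 = 243955712000/531441.
Numerically: E[X] ≈ 4.59e+05.

E[X] = 177843714048000 · (1/3)^{18} = 243955712000/531441 ≈ 4.59e+05.


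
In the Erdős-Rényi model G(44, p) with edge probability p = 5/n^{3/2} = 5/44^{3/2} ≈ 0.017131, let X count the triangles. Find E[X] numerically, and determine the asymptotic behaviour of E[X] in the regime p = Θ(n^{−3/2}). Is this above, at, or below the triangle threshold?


Number of potential triangles: C(44, 3) = 13244.
Each occurs with probability p³ ≈ (0.017131)³ ≈ 5.0277418e-06.
By linearity: E[X] = C(44, 3)·p³ ≈ 13244 · 5.0277418e-06 ≈ 0.06659.
Since α = 3/2 > 1, p = c/n^{3/2} = o(1/n) is below the triangle threshold p ~ 1/n. Asymptotically E[X] ~ (c³/6)·n^{3(1−α)} = (5³/6)·n^{-1.5} → 0, so by Markov's inequality G has no triangles w.h.p.

E[X] ≈ 0.06659; in regime p = Θ(1/n^{3/2}) E[X] tends to 0 (below the triangle threshold p ~ 1/n).


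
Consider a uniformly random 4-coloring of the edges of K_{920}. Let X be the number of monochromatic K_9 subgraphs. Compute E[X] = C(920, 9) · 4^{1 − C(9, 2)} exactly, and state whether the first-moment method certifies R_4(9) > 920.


E[X] = C(920, 9) · 4^{1 − 36} = 1251067384312182251760 · 4^{−35} = 1251067384312182251760/1180591620717411303424.
As a reduced fraction: E[X] = 78191711519511390735/73786976294838206464 ≈ 1.05970.
Is E[X] < 1? NO.
Since E[X] ≥ 1, the first-moment bound is inconclusive at n = 920; it does NOT by itself certify R_4(9) > 920.

E[X] = 78191711519511390735/73786976294838206464 ≈ 1.05970; E[X] ≥ 1; first-moment method inconclusive here.


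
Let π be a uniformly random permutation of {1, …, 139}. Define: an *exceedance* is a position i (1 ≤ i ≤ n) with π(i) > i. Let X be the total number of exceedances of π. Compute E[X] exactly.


Write X = Σ_{i=1}^{139} X_i, where X_i = 1_{π(i) > i}.
For each fixed i, π(i) is uniform over {1, …, 139} (marginal of a uniform permutation), so P[π(i) > i] = (n − i)/n. Summing: Σ_{i=1}^{139} (n − i)/n = (0 + 1 + … + 138)/139 = 139(139 − 1)/(2·139) = (139 − 1)/2.
Hence E[X] = Σ_{i=1}^{139} (139 − i)/139 = 69 ≈ 69.0000.

E[X] = 69 = 69.0000.


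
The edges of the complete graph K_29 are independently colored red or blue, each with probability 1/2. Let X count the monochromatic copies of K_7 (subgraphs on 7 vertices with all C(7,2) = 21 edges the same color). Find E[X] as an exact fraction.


Let X = Σ_S X_S over the C(29, 7) = 1560780 subsets S of size 7, where X_S = 1 if the K_7 on S is monochromatic.
For a fixed S, the K_7 on S has C(7, 2) = 21 edges. P[all 21 edges red] = (1/2)^21, and likewise for blue, so P[monochromatic] = 2·(1/2)^21 = 2^{1 − 21} = 1/1048576.
By linearity: E[X] = C(29, 7) · 2^{1 − 21} = 1560780 · 1/1048576 = 390195/262144.
Numerically: E[X] ≈ 1.488.

E[X] = C(29,7)·2^(1−C(7,2)) = 390195/262144 ≈ 1.488.


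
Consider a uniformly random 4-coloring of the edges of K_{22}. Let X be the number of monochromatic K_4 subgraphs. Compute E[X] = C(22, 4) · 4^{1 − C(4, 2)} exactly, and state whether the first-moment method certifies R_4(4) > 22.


E[X] = C(22, 4) · 4^{1 − 6} = 7315 · 4^{−5} = 7315/1024.
As a reduced fraction: E[X] = 7315/1024 ≈ 7.1436.
Is E[X] < 1? NO.
Since E[X] ≥ 1, the first-moment bound is inconclusive at n = 22; it does NOT by itself certify R_4(4) > 22.

E[X] = 7315/1024 ≈ 7.1436; E[X] ≥ 1; first-moment method inconclusive here.


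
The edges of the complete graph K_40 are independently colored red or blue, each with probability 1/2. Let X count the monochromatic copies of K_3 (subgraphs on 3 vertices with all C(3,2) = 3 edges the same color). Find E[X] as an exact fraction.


Let X = Σ_S X_S over the C(40, 3) = 9880 subsets S of size 3, where X_S = 1 if the K_3 on S is monochromatic.
For a fixed S, the K_3 on S has C(3, 2) = 3 edges. P[all 3 edges red] = (1/2)^3, and likewise for blue, so P[monochromatic] = 2·(1/2)^3 = 2^{1 − 3} = 1/4.
By linearity: E[X] = C(40, 3) · 2^{1 − 3} = 9880 · 1/4 = 2470.
Numerically: E[X] ≈ 2470.000000.

E[X] = C(40,3)·2^(1−C(3,2)) = 2470 ≈ 2470.000000.


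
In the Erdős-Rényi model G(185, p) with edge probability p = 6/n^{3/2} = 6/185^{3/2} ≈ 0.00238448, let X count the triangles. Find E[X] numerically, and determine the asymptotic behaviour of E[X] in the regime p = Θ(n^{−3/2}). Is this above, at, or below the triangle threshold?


Number of potential triangles: C(185, 3) = 1038220.
Each occurs with probability p³ ≈ (0.00238448)³ ≈ 1.35575425e-08.
By linearity: E[X] = C(185, 3)·p³ ≈ 1038220 · 1.35575425e-08 ≈ 0.014076.
Since α = 3/2 > 1, p = c/n^{3/2} = o(1/n) is below the triangle threshold p ~ 1/n. Asymptotically E[X] ~ (c³/6)·n^{3(1−α)} = (6³/6)·n^{-1.5} → 0, so by Markov's inequality G has no triangles w.h.p.

E[X] ≈ 0.014076; in regime p = Θ(1/n^{3/2}) E[X] tends to 0 (below the triangle threshold p ~ 1/n).


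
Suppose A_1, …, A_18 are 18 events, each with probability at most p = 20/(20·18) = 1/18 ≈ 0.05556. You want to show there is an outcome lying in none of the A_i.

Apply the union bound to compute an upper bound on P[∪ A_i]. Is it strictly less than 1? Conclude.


Union bound: P[∪_{i=1}^{18} A_i] ≤ Σ_i P[A_i] ≤ 18·p = 18·(1/18) = 1.
Numerically: 1 ≈ 1.00000.
Is 1 < 1? NO.
Since the bound 1 is ≥ 1, the union bound is uninformative here; it does NOT by itself certify existence.

18·p = 1 ≈ 1.00000; existence NOT certified by the union bound.


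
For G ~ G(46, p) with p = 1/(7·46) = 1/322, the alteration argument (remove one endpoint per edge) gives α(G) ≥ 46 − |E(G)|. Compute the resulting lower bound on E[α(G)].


E[|E(G)|] = C(46, 2)·p = 1035 · (1/322) = 45/14.
E[α(G)] ≥ n − E[|E(G)|] = 46 − 45/14 = 599/14.
Numerically: ≈ 42.7857.
(This is only a lower bound; the true E[α(G)] may be larger.)

E[α(G)] ≥ 599/14 ≈ 42.7857.


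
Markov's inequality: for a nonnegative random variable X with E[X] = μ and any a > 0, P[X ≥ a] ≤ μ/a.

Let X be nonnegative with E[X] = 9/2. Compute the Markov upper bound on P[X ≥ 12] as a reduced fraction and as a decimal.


μ = E[X] = 9/2, a = 12.
Markov: P[X ≥ 12] ≤ μ/a = (9/2)/12 = 3/8.
Numerically: ≈ 0.3750.
(Since a = 12 > μ = 4.5000, the bound 3/8 is < 1 and informative.)

P[X ≥ 12] ≤ 3/8 ≈ 0.3750.


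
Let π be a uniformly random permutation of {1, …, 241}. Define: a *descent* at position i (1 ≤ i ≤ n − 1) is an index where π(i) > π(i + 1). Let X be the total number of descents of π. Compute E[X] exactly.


Write X = Σ X_I over i = 1, …, 240, with X_I the indicator of one descent.
There are 240 indicators.
For each fixed i, the pair (π(i), π(i+1)) is a uniformly random ordered pair of distinct values from {1, …, 241}; by symmetry P[π(i) > π(i+1)] = 1/2.
By linearity: E[X] = 240 · (1/2) = (241 − 1) · (1/2) = 120 ≈ 120.000.

E[X] = 120 = 120.000.


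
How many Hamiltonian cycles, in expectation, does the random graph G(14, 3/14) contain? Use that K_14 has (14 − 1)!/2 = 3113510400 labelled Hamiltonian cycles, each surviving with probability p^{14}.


K_14 has (14 − 1)!/2 = 3113510400 labelled Hamiltonian cycles.
For each such Hamiltonian cycle H, let X_H = 1 if all 14 edges of H are present in G. Then P[X_H = 1] = p^{14} = (3/14)^{14} = 4782969/11112006825558016.
By linearity: E[X] = Σ_H E[X_H] = 3113510400 · p^{14} = 3113510400 · 4782969/11112006825558016 = 4155084744525/3100448333024.
Numerically: E[X] ≈ 1.34.

E[X] = 3113510400 · (3/14)^{14} = 4155084744525/3100448333024 ≈ 1.34.


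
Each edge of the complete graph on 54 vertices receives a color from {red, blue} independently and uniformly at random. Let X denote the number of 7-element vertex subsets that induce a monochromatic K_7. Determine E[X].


Let X = Σ_S X_S over the C(54, 7) = 177100560 subsets S of size 7, where X_S = 1 if the K_7 on S is monochromatic.
For a fixed S, the K_7 on S has C(7, 2) = 21 edges. P[all 21 edges red] = (1/2)^21, and likewise for blue, so P[monochromatic] = 2·(1/2)^21 = 2^{1 − 21} = 1/1048576.
By linearity of expectation: E[X] = C(54, 7) · 2^{1 − 21} = 177100560 · 1/1048576 = 11068785/65536.
Numerically: E[X] ≈ 168.8963.

E[X] = C(54,7)·2^(1−C(7,2)) = 11068785/65536 ≈ 168.8963.


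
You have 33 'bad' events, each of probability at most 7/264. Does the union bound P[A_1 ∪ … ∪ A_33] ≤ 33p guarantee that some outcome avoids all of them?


Union bound: P[∪_{i=1}^{33} A_i] ≤ Σ_i P[A_i] ≤ 33·p = 33·(7/264) = 7/8.
Numerically: 7/8 ≈ 0.875.
Is 7/8 < 1? YES.
Since P[∪ A_i] ≤ 7/8 < 1, the complement has P[∩ A_i^c] ≥ 1 − 7/8 = 1/8 > 0, so some outcome avoids every A_i.

33·p = 7/8 ≈ 0.875; existence CERTIFIED by the union bound.


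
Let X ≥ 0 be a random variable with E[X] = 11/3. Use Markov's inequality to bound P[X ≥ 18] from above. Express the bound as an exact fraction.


μ = E[X] = 11/3, a = 18.
Markov: P[X ≥ 18] ≤ μ/a = (11/3)/18 = 11/54.
Numerically: ≈ 0.203704.
(Since a = 18 > μ = 3.666667, the bound 11/54 is < 1 and informative.)

P[X ≥ 18] ≤ 11/54 ≈ 0.203704.


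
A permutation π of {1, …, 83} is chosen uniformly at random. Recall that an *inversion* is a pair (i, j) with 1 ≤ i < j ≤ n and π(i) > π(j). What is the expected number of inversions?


Write X = Σ X_I over the C(83, 2) = 3403 pairs i < j, with X_I the indicator of one inversion.
There are 3403 indicators.
For each fixed pair i < j, the values π(i) and π(j) are two distinct elements of {1, …, 83} in uniformly random order; by symmetry P[π(i) > π(j)] = 1/2.
By linearity: E[X] = 3403 · (1/2) = C(83, 2) · (1/2) = 3403/2 = 3403/2 ≈ 1701.500000.

E[X] = 3403/2 = 1701.500000.


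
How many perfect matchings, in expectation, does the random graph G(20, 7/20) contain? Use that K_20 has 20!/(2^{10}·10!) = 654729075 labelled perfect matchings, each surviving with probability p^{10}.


K_20 has 20!/(2^{10}·10!) = 654729075 labelled perfect matchings.
For each such perfect matching H, let X_H = 1 if all 10 edges of H are present in G. Then P[X_H = 1] = p^{10} = (7/20)^{10} = 282475249/10240000000000.
Summing the indicators: E[X] = Σ_H E[X_H] = 654729075 · p^{10} = 654729075 · 282475249/10240000000000 = 7397790339526587/409600000000.
Numerically: E[X] ≈ 18061.

E[X] = 654729075 · (7/20)^{10} = 7397790339526587/409600000000 ≈ 18061.


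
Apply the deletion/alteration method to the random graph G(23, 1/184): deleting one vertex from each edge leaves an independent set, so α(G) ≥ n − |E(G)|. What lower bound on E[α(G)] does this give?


E[|E(G)|] = C(23, 2)·p = 253 · (1/184) = 11/8.
E[α(G)] ≥ n − E[|E(G)|] = 23 − 11/8 = 173/8.
Numerically: ≈ 21.6250.
(This is only a lower bound; the true E[α(G)] may be larger.)

E[α(G)] ≥ 173/8 ≈ 21.6250.


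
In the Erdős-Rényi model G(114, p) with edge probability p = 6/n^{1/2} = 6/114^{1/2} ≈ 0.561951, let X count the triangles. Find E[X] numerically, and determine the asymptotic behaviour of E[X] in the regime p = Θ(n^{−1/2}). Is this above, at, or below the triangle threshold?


Number of potential triangles: C(114, 3) = 240464.
Each occurs with probability p³ ≈ (0.561951)³ ≈ 1.77458364e-01.
By linearity: E[X] = C(114, 3)·p³ ≈ 240464 · 1.77458364e-01 ≈ 42672.348113.
Since α = 1/2 < 1, p = c/n^{1/2} ≫ 1/n is above the triangle threshold p ~ 1/n. Asymptotically E[X] ~ (c³/6)·n^{3(1−α)} = (6³/6)·n^{1.5} → ∞; triangles are abundant w.h.p.

E[X] ≈ 42672.348113; in regime p = Θ(1/n^{1/2}) E[X] diverges (above the triangle threshold p ~ 1/n).


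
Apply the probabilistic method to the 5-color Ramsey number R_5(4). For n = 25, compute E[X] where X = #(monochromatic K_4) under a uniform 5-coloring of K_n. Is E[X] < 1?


E[X] = C(25, 4) · 5^{1 − 6} = 12650 · 5^{−5} = 12650/3125.
As a reduced fraction: E[X] = 506/125 ≈ 4.04800.
Is E[X] < 1? NO.
Since E[X] ≥ 1, the first-moment bound is inconclusive at n = 25; it does NOT by itself certify R_5(4) > 25.

E[X] = 506/125 ≈ 4.04800; E[X] ≥ 1; first-moment method inconclusive here.


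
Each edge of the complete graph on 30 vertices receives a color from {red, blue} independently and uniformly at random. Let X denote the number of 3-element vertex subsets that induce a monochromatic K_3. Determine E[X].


Let X = Σ_S X_S over the C(30, 3) = 4060 subsets S of size 3, where X_S = 1 if the K_3 on S is monochromatic.
For a fixed S, the K_3 on S has C(3, 2) = 3 edges. P[all 3 edges red] = (1/2)^3, and likewise for blue, so P[monochromatic] = 2·(1/2)^3 = 2^{1 − 3} = 1/4.
Summing: E[X] = C(30, 3) · 2^{1 − 3} = 4060 · 1/4 = 1015.
Numerically: E[X] ≈ 1015.000.

E[X] = C(30,3)·2^(1−C(3,2)) = 1015 ≈ 1015.000.


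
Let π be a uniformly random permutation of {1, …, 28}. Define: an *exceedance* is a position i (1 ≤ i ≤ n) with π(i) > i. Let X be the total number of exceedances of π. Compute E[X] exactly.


Write X = Σ_{i=1}^{28} X_i, where X_i = 1_{π(i) > i}.
For each fixed i, π(i) is uniform over {1, …, 28} (marginal of a uniform permutation), so P[π(i) > i] = (n − i)/n. Summing: Σ_{i=1}^{28} (n − i)/n = (0 + 1 + … + 27)/28 = 28(28 − 1)/(2·28) = (28 − 1)/2.
Hence E[X] = Σ_{i=1}^{28} (28 − i)/28 = 27/2 ≈ 13.500000.

E[X] = 27/2 = 13.500000.


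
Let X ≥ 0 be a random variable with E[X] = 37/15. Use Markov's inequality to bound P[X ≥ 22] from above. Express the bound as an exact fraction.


μ = E[X] = 37/15, a = 22.
Markov: P[X ≥ 22] ≤ μ/a = (37/15)/22 = 37/330.
Numerically: ≈ 0.11212.
(Since a = 22 > μ = 2.46667, the bound 37/330 is < 1 and informative.)

P[X ≥ 22] ≤ 37/330 ≈ 0.11212.


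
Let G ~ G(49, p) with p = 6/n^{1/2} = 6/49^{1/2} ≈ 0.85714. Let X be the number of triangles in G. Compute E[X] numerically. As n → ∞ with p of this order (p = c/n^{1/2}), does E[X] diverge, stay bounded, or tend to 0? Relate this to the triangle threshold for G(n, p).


Number of potential triangles: C(49, 3) = 18424.
Each occurs with probability p³ ≈ (0.85714)³ ≈ 6.2973761e-01.
By linearity: E[X] = C(49, 3)·p³ ≈ 18424 · 6.2973761e-01 ≈ 11602.28571.
Since α = 1/2 < 1, p = c/n^{1/2} ≫ 1/n is above the triangle threshold p ~ 1/n. Asymptotically E[X] ~ (c³/6)·n^{3(1−α)} = (6³/6)·n^{1.5} → ∞; triangles are abundant w.h.p.

E[X] ≈ 11602.28571; in regime p = Θ(1/n^{1/2}) E[X] diverges (above the triangle threshold p ~ 1/n).


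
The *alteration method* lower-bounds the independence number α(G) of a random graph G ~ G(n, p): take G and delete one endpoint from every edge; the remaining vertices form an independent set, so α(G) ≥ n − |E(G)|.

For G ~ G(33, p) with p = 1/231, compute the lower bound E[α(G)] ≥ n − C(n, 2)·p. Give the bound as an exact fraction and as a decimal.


E[|E(G)|] = C(33, 2)·p = 528 · (1/231) = 16/7.
E[α(G)] ≥ n − E[|E(G)|] = 33 − 16/7 = 215/7.
Numerically: ≈ 30.714.
(This is only a lower bound; the true E[α(G)] may be larger.)

E[α(G)] ≥ 215/7 ≈ 30.714.


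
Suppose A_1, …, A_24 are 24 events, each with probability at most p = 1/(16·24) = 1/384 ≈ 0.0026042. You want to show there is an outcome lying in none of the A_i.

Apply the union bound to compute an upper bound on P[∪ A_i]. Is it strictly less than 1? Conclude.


Union bound: P[∪_{i=1}^{24} A_i] ≤ Σ_i P[A_i] ≤ 24·p = 24·(1/384) = 1/16.
Numerically: 1/16 ≈ 0.0625000.
Is 1/16 < 1? YES.
Since P[∪ A_i] ≤ 1/16 < 1, the complement has P[∩ A_i^c] ≥ 1 − 1/16 = 15/16 > 0, so some outcome avoids every A_i.

24·p = 1/16 ≈ 0.0625000; existence CERTIFIED by the union bound.


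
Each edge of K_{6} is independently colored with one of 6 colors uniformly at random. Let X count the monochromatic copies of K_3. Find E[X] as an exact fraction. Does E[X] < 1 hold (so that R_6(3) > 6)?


E[X] = C(6, 3) · 6^{1 − 3} = 20 · 6^{−2} = 20/36.
As a reduced fraction: E[X] = 5/9 ≈ 0.5556.
Is E[X] < 1? YES.
Since E[X] < 1, there exists a 6-coloring of K_{6} with no monochromatic K_3; hence R_6(3) > 6.

E[X] = 5/9 ≈ 0.5556; E[X] < 1, so R_6(3) > 6.


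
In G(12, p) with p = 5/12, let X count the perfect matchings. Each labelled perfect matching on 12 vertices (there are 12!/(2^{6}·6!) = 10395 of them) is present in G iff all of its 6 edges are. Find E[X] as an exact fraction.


K_12 has 12!/(2^{6}·6!) = 10395 labelled perfect matchings.
For each such perfect matching H, let X_H = 1 if all 6 edges of H are present in G. Then P[X_H = 1] = p^{6} = (5/12)^{6} = 15625/2985984.
By linearity of expectation: E[X] = Σ_H E[X_H] = 10395 · p^{6} = 10395 · 15625/2985984 = 6015625/110592.
Numerically: E[X] ≈ 54.3948.

E[X] = 10395 · (5/12)^{6} = 6015625/110592 ≈ 54.3948.


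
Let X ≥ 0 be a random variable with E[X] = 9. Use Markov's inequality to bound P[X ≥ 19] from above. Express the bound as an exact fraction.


μ = E[X] = 9, a = 19.
Markov: P[X ≥ 19] ≤ μ/a = (9)/19 = 9/19.
Numerically: ≈ 0.4737.
(Since a = 19 > μ = 9.0000, the bound 9/19 is < 1 and informative.)

P[X ≥ 19] ≤ 9/19 ≈ 0.4737.


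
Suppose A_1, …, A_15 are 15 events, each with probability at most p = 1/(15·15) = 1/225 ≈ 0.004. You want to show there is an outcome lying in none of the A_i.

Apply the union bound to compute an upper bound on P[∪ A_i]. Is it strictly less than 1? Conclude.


Union bound: P[∪_{i=1}^{15} A_i] ≤ Σ_i P[A_i] ≤ 15·p = 15·(1/225) = 1/15.
Numerically: 1/15 ≈ 0.067.
Is 1/15 < 1? YES.
Since P[∪ A_i] ≤ 1/15 < 1, the complement has P[∩ A_i^c] ≥ 1 − 1/15 = 14/15 > 0, so some outcome avoids every A_i.

15·p = 1/15 ≈ 0.067; existence CERTIFIED by the union bound.


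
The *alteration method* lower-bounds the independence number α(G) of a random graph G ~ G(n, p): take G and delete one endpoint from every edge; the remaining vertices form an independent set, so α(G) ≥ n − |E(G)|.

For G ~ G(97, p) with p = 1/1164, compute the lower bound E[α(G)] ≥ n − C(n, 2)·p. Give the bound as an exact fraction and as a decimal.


E[|E(G)|] = C(97, 2)·p = 4656 · (1/1164) = 4.
E[α(G)] ≥ n − E[|E(G)|] = 97 − 4 = 93.
Numerically: ≈ 93.00000.
(This is only a lower bound; the true E[α(G)] may be larger.)

E[α(G)] ≥ 93 ≈ 93.00000.


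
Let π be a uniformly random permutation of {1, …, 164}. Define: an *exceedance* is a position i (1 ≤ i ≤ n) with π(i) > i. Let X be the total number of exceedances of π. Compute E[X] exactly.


Write X = Σ_{i=1}^{164} X_i, where X_i = 1_{π(i) > i}.
For each fixed i, π(i) is uniform over {1, …, 164} (marginal of a uniform permutation), so P[π(i) > i] = (n − i)/n. Summing: Σ_{i=1}^{164} (n − i)/n = (0 + 1 + … + 163)/164 = 164(164 − 1)/(2·164) = (164 − 1)/2.
Hence E[X] = Σ_{i=1}^{164} (164 − i)/164 = 163/2 ≈ 81.5000.

E[X] = 163/2 = 81.5000.


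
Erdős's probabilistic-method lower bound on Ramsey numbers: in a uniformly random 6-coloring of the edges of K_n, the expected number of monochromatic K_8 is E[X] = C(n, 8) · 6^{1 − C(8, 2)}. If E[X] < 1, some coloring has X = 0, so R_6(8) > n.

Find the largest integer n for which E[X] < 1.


We need C(n, 8) · 6^{1 − 28} < 1, i.e. C(n, 8) < 6^{28 − 1} = 1023490369077469249536.
Check values of n near the boundary:
  n = 1590: C(1590, 8) = 995397314198933813310; 995397314198933813310 < 1023490369077469249536? YES
  n = 1591: C(1591, 8) = 1000427749141189953870; 1000427749141189953870 < 1023490369077469249536? YES
  n = 1592: C(1592, 8) = 1005480414540892933435; 1005480414540892933435 < 1023490369077469249536? YES
  n = 1593: C(1593, 8) = 1010555394551193970323; 1010555394551193970323 < 1023490369077469249536? YES
  n = 1594: C(1594, 8) = 1015652773590544255167; 1015652773590544255167 < 1023490369077469249536? YES
  n = 1595: C(1595, 8) = 1020772636343363633895; 1020772636343363633895 < 1023490369077469249536? YES
  n = 1596: C(1596, 8) = 1025915067760710553965; 1025915067760710553965 < 1023490369077469249536? NO
The largest n with C(n, 8) < 1023490369077469249536 is n = 1595 (where E[X] = 113419181815929292655/113721152119718805504 ≈ 0.9973446). Hence R_6(8) > 1595, i.e. R_6(8) ≥ 1596.

Largest n = 1595; hence R_6(8) > 1595.


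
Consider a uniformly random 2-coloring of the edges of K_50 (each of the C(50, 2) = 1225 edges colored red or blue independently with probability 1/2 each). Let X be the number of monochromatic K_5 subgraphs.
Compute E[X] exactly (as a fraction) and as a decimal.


Let X = Σ_S X_S over the C(50, 5) = 2118760 subsets S of size 5, where X_S = 1 if the K_5 on S is monochromatic.
For a fixed S, the K_5 on S has C(5, 2) = 10 edges. P[all 10 edges red] = (1/2)^10, and likewise for blue, so P[monochromatic] = 2·(1/2)^10 = 2^{1 − 10} = 1/512.
By linearity of expectation: E[X] = C(50, 5) · 2^{1 − 10} = 2118760 · 1/512 = 264845/64.
Numerically: E[X] ≈ 4138.203125.

E[X] = C(50,5)·2^(1−C(5,2)) = 264845/64 ≈ 4138.203125.


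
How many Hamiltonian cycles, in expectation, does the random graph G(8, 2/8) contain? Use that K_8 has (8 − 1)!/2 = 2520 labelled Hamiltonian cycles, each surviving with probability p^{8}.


K_8 has (8 − 1)!/2 = 2520 labelled Hamiltonian cycles.
For each such Hamiltonian cycle H, let X_H = 1 if all 8 edges of H are present in G. Then P[X_H = 1] = p^{8} = (1/4)^{8} = 1/65536.
By linearity of expectation: E[X] = Σ_H E[X_H] = 2520 · p^{8} = 2520 · 1/65536 = 315/8192.
Numerically: E[X] ≈ 0.03845.

E[X] = 2520 · (1/4)^{8} = 315/8192 ≈ 0.03845.


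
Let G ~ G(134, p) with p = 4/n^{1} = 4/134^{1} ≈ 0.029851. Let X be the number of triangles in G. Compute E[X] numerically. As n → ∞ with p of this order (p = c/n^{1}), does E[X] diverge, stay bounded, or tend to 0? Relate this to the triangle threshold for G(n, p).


Number of potential triangles: C(134, 3) = 392084.
Each occurs with probability p³ ≈ (0.029851)³ ≈ 2.6599017e-05.
By linearity: E[X] = C(134, 3)·p³ ≈ 392084 · 2.6599017e-05 ≈ 10.42905.
Here α = 1, so p = 4/n is exactly at the triangle threshold p ~ 1/n. Asymptotically E[X] → c³/6 = 4³/6 = 32/3 ≈ 10.66667, a bounded constant. In this regime the triangle count is asymptotically Poisson(c³/6).

E[X] ≈ 10.42905; in regime p = Θ(1/n^{1}) E[X] stays bounded (at the triangle threshold p ~ 1/n).


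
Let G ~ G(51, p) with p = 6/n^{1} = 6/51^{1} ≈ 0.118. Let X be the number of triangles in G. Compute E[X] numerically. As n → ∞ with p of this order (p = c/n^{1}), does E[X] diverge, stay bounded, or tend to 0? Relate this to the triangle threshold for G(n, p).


Number of potential triangles: C(51, 3) = 20825.
Each occurs with probability p³ ≈ (0.118)³ ≈ 1.62833e-03.
By linearity: E[X] = C(51, 3)·p³ ≈ 20825 · 1.62833e-03 ≈ 33.910.
Here α = 1, so p = 6/n is exactly at the triangle threshold p ~ 1/n. Asymptotically E[X] → c³/6 = 6³/6 = 36 ≈ 36.000, a bounded constant. In this regime the triangle count is asymptotically Poisson(c³/6).

E[X] ≈ 33.910; in regime p = Θ(1/n^{1}) E[X] stays bounded (at the triangle threshold p ~ 1/n).


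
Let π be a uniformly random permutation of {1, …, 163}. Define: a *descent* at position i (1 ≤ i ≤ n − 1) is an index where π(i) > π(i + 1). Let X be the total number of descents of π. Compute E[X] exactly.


Write X = Σ X_I over i = 1, …, 162, with X_I the indicator of one descent.
There are 162 indicators.
For each fixed i, the pair (π(i), π(i+1)) is a uniformly random ordered pair of distinct values from {1, …, 163}; by symmetry P[π(i) > π(i+1)] = 1/2.
By linearity: E[X] = 162 · (1/2) = (163 − 1) · (1/2) = 81 ≈ 81.0000.

E[X] = 81 = 81.0000.


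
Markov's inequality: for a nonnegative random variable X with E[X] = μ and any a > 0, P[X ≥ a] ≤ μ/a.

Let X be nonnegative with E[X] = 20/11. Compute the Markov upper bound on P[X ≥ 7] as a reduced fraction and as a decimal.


μ = E[X] = 20/11, a = 7.
Markov: P[X ≥ 7] ≤ μ/a = (20/11)/7 = 20/77.
Numerically: ≈ 0.260.
(Since a = 7 > μ = 1.818, the bound 20/77 is < 1 and informative.)

P[X ≥ 7] ≤ 20/77 ≈ 0.260.


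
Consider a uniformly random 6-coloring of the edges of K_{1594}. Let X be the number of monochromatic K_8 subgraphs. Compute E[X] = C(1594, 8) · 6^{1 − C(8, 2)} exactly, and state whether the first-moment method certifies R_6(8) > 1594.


E[X] = C(1594, 8) · 6^{1 − 28} = 1015652773590544255167 · 6^{−27} = 1015652773590544255167/1023490369077469249536.
As a reduced fraction: E[X] = 37616769392242379821/37907050706572935168 ≈ 0.9923423.
Is E[X] < 1? YES.
Since E[X] < 1, there exists a 6-coloring of K_{1594} with no monochromatic K_8; hence R_6(8) > 1594.

E[X] = 37616769392242379821/37907050706572935168 ≈ 0.9923423; E[X] < 1, so R_6(8) > 1594.


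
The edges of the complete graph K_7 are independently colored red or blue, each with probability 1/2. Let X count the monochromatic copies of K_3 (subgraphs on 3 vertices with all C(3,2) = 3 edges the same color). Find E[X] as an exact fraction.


Let X = Σ_S X_S over the C(7, 3) = 35 subsets S of size 3, where X_S = 1 if the K_3 on S is monochromatic.
For a fixed S, the K_3 on S has C(3, 2) = 3 edges. P[all 3 edges red] = (1/2)^3, and likewise for blue, so P[monochromatic] = 2·(1/2)^3 = 2^{1 − 3} = 1/4.
By linearity: E[X] = C(7, 3) · 2^{1 − 3} = 35 · 1/4 = 35/4.
Numerically: E[X] ≈ 8.750000.

E[X] = C(7,3)·2^(1−C(3,2)) = 35/4 ≈ 8.750000.


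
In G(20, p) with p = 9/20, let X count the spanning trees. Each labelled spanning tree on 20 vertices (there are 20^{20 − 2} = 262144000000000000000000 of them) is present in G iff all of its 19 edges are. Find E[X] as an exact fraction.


K_20 has 20^{20 − 2} = 262144000000000000000000 labelled spanning trees.
For each such spanning tree H, let X_H = 1 if all 19 edges of H are present in G. Then P[X_H = 1] = p^{19} = (9/20)^{19} = 1350851717672992089/5242880000000000000000000.
Summing the indicators: E[X] = Σ_H E[X_H] = 262144000000000000000000 · p^{19} = 262144000000000000000000 · 1350851717672992089/5242880000000000000000000 = 1350851717672992089/20.
Numerically: E[X] ≈ 6.754e+16.

E[X] = 262144000000000000000000 · (9/20)^{19} = 1350851717672992089/20 ≈ 6.754e+16.


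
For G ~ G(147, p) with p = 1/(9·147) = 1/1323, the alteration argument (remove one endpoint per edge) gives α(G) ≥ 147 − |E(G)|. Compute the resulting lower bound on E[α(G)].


E[|E(G)|] = C(147, 2)·p = 10731 · (1/1323) = 73/9.
E[α(G)] ≥ n − E[|E(G)|] = 147 − 73/9 = 1250/9.
Numerically: ≈ 138.88889.
(This is only a lower bound; the true E[α(G)] may be larger.)

E[α(G)] ≥ 1250/9 ≈ 138.88889.


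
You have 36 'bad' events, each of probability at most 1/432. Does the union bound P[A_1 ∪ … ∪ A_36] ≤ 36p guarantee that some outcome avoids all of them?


Union bound: P[∪_{i=1}^{36} A_i] ≤ Σ_i P[A_i] ≤ 36·p = 36·(1/432) = 1/12.
Numerically: 1/12 ≈ 0.083333.
Is 1/12 < 1? YES.
Since P[∪ A_i] ≤ 1/12 < 1, the complement has P[∩ A_i^c] ≥ 1 − 1/12 = 11/12 > 0, so some outcome avoids every A_i.

36·p = 1/12 ≈ 0.083333; existence CERTIFIED by the union bound.


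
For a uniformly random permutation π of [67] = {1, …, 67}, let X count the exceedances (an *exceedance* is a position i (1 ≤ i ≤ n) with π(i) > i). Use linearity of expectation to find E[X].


Write X = Σ_{i=1}^{67} X_i, where X_i = 1_{π(i) > i}.
For each fixed i, π(i) is uniform over {1, …, 67} (marginal of a uniform permutation), so P[π(i) > i] = (n − i)/n. Summing: Σ_{i=1}^{67} (n − i)/n = (0 + 1 + … + 66)/67 = 67(67 − 1)/(2·67) = (67 − 1)/2.
Hence E[X] = Σ_{i=1}^{67} (67 − i)/67 = 33 ≈ 33.00000.

E[X] = 33 = 33.00000.


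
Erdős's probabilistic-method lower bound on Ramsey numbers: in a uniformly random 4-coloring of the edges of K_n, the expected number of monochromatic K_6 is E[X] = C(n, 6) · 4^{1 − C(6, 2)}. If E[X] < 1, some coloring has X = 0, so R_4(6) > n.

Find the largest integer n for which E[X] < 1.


We need C(n, 6) · 4^{1 − 15} < 1, i.e. C(n, 6) < 4^{15 − 1} = 268435456.
Check values of n near the boundary:
  n = 76: C(76, 6) = 218618940; 218618940 < 268435456? YES
  n = 77: C(77, 6) = 237093780; 237093780 < 268435456? YES
  n = 78: C(78, 6) = 256851595; 256851595 < 268435456? YES
  n = 79: C(79, 6) = 277962685; 277962685 < 268435456? NO
The largest n with C(n, 6) < 268435456 is n = 78 (where E[X] = 256851595/268435456 ≈ 0.957). Hence R_4(6) > 78, i.e. R_4(6) ≥ 79.

Largest n = 78; hence R_4(6) > 78.


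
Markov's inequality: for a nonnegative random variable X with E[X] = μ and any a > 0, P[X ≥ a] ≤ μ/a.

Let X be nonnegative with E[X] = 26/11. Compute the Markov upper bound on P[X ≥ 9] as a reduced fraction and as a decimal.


μ = E[X] = 26/11, a = 9.
Markov: P[X ≥ 9] ≤ μ/a = (26/11)/9 = 26/99.
Numerically: ≈ 0.262626.
(Since a = 9 > μ = 2.363636, the bound 26/99 is < 1 and informative.)

P[X ≥ 9] ≤ 26/99 ≈ 0.262626.


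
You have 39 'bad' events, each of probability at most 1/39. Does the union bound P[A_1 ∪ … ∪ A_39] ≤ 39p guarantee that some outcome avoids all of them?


Union bound: P[∪_{i=1}^{39} A_i] ≤ Σ_i P[A_i] ≤ 39·p = 39·(1/39) = 1.
Numerically: 1 ≈ 1.00000.
Is 1 < 1? NO.
Since the bound 1 is ≥ 1, the union bound is uninformative here; it does NOT by itself certify existence.

39·p = 1 ≈ 1.00000; existence NOT certified by the union bound.


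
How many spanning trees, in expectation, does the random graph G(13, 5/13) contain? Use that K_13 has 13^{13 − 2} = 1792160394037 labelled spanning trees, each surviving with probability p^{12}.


K_13 has 13^{13 − 2} = 1792160394037 labelled spanning trees.
For each such spanning tree H, let X_H = 1 if all 12 edges of H are present in G. Then P[X_H = 1] = p^{12} = (5/13)^{12} = 244140625/23298085122481.
Summing the indicators: E[X] = Σ_H E[X_H] = 1792160394037 · p^{12} = 1792160394037 · 244140625/23298085122481 = 244140625/13.
Numerically: E[X] ≈ 1.878e+07.

E[X] = 1792160394037 · (5/13)^{12} = 244140625/13 ≈ 1.878e+07.


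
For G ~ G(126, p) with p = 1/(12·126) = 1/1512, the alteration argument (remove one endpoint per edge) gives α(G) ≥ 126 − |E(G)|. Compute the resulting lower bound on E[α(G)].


E[|E(G)|] = C(126, 2)·p = 7875 · (1/1512) = 125/24.
E[α(G)] ≥ n − E[|E(G)|] = 126 − 125/24 = 2899/24.
Numerically: ≈ 120.792.
(This is only a lower bound; the true E[α(G)] may be larger.)

E[α(G)] ≥ 2899/24 ≈ 120.792.


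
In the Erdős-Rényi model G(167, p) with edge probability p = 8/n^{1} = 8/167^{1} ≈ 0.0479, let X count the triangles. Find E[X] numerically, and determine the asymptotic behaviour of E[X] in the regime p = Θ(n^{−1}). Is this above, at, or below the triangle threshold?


Number of potential triangles: C(167, 3) = 762355.
Each occurs with probability p³ ≈ (0.0479)³ ≈ 1.09931e-04.
By linearity: E[X] = C(167, 3)·p³ ≈ 762355 · 1.09931e-04 ≈ 83.807.
Here α = 1, so p = 8/n is exactly at the triangle threshold p ~ 1/n. Asymptotically E[X] → c³/6 = 8³/6 = 256/3 ≈ 85.333, a bounded constant. In this regime the triangle count is asymptotically Poisson(c³/6).

E[X] ≈ 83.807; in regime p = Θ(1/n^{1}) E[X] stays bounded (at the triangle threshold p ~ 1/n).


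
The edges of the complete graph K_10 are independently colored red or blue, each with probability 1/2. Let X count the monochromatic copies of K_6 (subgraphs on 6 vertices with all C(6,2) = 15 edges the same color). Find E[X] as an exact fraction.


Let X = Σ_S X_S over the C(10, 6) = 210 subsets S of size 6, where X_S = 1 if the K_6 on S is monochromatic.
For a fixed S, the K_6 on S has C(6, 2) = 15 edges. P[all 15 edges red] = (1/2)^15, and likewise for blue, so P[monochromatic] = 2·(1/2)^15 = 2^{1 − 15} = 1/16384.
By linearity: E[X] = C(10, 6) · 2^{1 − 15} = 210 · 1/16384 = 105/8192.
Numerically: E[X] ≈ 0.012817.

E[X] = C(10,6)·2^(1−C(6,2)) = 105/8192 ≈ 0.012817.


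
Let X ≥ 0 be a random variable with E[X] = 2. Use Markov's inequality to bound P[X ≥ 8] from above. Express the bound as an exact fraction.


μ = E[X] = 2, a = 8.
Markov: P[X ≥ 8] ≤ μ/a = (2)/8 = 1/4.
Numerically: ≈ 0.2500.
(Since a = 8 > μ = 2.0000, the bound 1/4 is < 1 and informative.)

P[X ≥ 8] ≤ 1/4 ≈ 0.2500.


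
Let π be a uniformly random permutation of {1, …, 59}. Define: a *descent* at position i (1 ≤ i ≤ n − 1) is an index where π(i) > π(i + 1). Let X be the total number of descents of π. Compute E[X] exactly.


Write X = Σ X_I over i = 1, …, 58, with X_I the indicator of one descent.
There are 58 indicators.
For each fixed i, the pair (π(i), π(i+1)) is a uniformly random ordered pair of distinct values from {1, …, 59}; by symmetry P[π(i) > π(i+1)] = 1/2.
By linearity: E[X] = 58 · (1/2) = (59 − 1) · (1/2) = 29 ≈ 29.0000.

E[X] = 29 = 29.0000.


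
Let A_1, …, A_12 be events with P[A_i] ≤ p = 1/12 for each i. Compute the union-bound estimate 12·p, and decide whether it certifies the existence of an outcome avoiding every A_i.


Union bound: P[∪_{i=1}^{12} A_i] ≤ Σ_i P[A_i] ≤ 12·p = 12·(1/12) = 1.
Numerically: 1 ≈ 1.0000000.
Is 1 < 1? NO.
Since the bound 1 is ≥ 1, the union bound is uninformative here; it does NOT by itself certify existence.

12·p = 1 ≈ 1.0000000; existence NOT certified by the union bound.


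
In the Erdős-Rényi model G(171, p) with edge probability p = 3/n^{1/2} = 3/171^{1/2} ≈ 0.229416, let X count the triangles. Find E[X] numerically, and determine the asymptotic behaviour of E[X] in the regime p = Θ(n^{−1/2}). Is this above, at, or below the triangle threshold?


Number of potential triangles: C(171, 3) = 818805.
Each occurs with probability p³ ≈ (0.229416)³ ≈ 1.20745123e-02.
By linearity: E[X] = C(171, 3)·p³ ≈ 818805 · 1.20745123e-02 ≈ 9886.671051.
Since α = 1/2 < 1, p = c/n^{1/2} ≫ 1/n is above the triangle threshold p ~ 1/n. Asymptotically E[X] ~ (c³/6)·n^{3(1−α)} = (3³/6)·n^{1.5} → ∞; triangles are abundant w.h.p.

E[X] ≈ 9886.671051; in regime p = Θ(1/n^{1/2}) E[X] diverges (above the triangle threshold p ~ 1/n).


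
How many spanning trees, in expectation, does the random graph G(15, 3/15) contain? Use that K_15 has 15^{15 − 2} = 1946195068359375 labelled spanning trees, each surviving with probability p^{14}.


K_15 has 15^{15 − 2} = 1946195068359375 labelled spanning trees.
For each such spanning tree H, let X_H = 1 if all 14 edges of H are present in G. Then P[X_H = 1] = p^{14} = (1/5)^{14} = 1/6103515625.
By linearity of expectation: E[X] = Σ_H E[X_H] = 1946195068359375 · p^{14} = 1946195068359375 · 1/6103515625 = 1594323/5.
Numerically: E[X] ≈ 3.19e+05.

E[X] = 1946195068359375 · (1/5)^{14} = 1594323/5 ≈ 3.19e+05.


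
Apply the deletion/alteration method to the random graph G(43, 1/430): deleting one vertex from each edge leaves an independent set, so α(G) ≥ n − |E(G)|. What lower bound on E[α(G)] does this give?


E[|E(G)|] = C(43, 2)·p = 903 · (1/430) = 21/10.
E[α(G)] ≥ n − E[|E(G)|] = 43 − 21/10 = 409/10.
Numerically: ≈ 40.900.
(This is only a lower bound; the true E[α(G)] may be larger.)

E[α(G)] ≥ 409/10 ≈ 40.900.


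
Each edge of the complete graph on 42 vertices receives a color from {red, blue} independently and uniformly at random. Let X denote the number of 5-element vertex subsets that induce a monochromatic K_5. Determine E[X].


Let X = Σ_S X_S over the C(42, 5) = 850668 subsets S of size 5, where X_S = 1 if the K_5 on S is monochromatic.
For a fixed S, the K_5 on S has C(5, 2) = 10 edges. P[all 10 edges red] = (1/2)^10, and likewise for blue, so P[monochromatic] = 2·(1/2)^10 = 2^{1 − 10} = 1/512.
Summing: E[X] = C(42, 5) · 2^{1 − 10} = 850668 · 1/512 = 212667/128.
Numerically: E[X] ≈ 1661.4609.

E[X] = C(42,5)·2^(1−C(5,2)) = 212667/128 ≈ 1661.4609.


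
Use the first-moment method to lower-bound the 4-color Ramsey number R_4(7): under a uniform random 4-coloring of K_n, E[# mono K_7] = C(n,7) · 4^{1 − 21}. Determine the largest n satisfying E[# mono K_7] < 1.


We need C(n, 7) · 4^{1 − 21} < 1, i.e. C(n, 7) < 4^{21 − 1} = 1099511627776.
Check values of n near the boundary:
  n = 174: C(174, 7) = 847879782984; 847879782984 < 1099511627776? YES
  n = 175: C(175, 7) = 883208107275; 883208107275 < 1099511627776? YES
  n = 176: C(176, 7) = 919790691600; 919790691600 < 1099511627776? YES
  n = 177: C(177, 7) = 957664425960; 957664425960 < 1099511627776? YES
  n = 178: C(178, 7) = 996867063280; 996867063280 < 1099511627776? YES
  n = 179: C(179, 7) = 1037437234460; 1037437234460 < 1099511627776? YES
  n = 180: C(180, 7) = 1079414463600; 1079414463600 < 1099511627776? YES
  n = 181: C(181, 7) = 1122839183400; 1122839183400 < 1099511627776? NO
The largest n with C(n, 7) < 1099511627776 is n = 180 (where E[X] = 67463403975/68719476736 ≈ 0.9817217). Hence R_4(7) > 180, i.e. R_4(7) ≥ 181.

Largest n = 180; hence R_4(7) > 180.


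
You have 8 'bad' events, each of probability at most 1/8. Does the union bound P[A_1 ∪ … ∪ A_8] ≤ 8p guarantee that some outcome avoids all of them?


Union bound: P[∪_{i=1}^{8} A_i] ≤ Σ_i P[A_i] ≤ 8·p = 8·(1/8) = 1.
Numerically: 1 ≈ 1.000000.
Is 1 < 1? NO.
Since the bound 1 is ≥ 1, the union bound is uninformative here; it does NOT by itself certify existence.

8·p = 1 ≈ 1.000000; existence NOT certified by the union bound.


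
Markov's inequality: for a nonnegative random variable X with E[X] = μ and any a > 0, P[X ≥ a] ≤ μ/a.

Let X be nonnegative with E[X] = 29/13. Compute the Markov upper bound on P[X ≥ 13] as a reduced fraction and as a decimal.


μ = E[X] = 29/13, a = 13.
Markov: P[X ≥ 13] ≤ μ/a = (29/13)/13 = 29/169.
Numerically: ≈ 0.17160.
(Since a = 13 > μ = 2.23077, the bound 29/169 is < 1 and informative.)

P[X ≥ 13] ≤ 29/169 ≈ 0.17160.


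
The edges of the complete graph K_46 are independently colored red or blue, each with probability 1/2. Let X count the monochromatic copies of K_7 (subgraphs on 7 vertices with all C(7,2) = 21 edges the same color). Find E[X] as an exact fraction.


Let X = Σ_S X_S over the C(46, 7) = 53524680 subsets S of size 7, where X_S = 1 if the K_7 on S is monochromatic.
For a fixed S, the K_7 on S has C(7, 2) = 21 edges. P[all 21 edges red] = (1/2)^21, and likewise for blue, so P[monochromatic] = 2·(1/2)^21 = 2^{1 − 21} = 1/1048576.
By linearity of expectation: E[X] = C(46, 7) · 2^{1 − 21} = 53524680 · 1/1048576 = 6690585/131072.
Numerically: E[X] ≈ 51.045.

E[X] = C(46,7)·2^(1−C(7,2)) = 6690585/131072 ≈ 51.045.
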